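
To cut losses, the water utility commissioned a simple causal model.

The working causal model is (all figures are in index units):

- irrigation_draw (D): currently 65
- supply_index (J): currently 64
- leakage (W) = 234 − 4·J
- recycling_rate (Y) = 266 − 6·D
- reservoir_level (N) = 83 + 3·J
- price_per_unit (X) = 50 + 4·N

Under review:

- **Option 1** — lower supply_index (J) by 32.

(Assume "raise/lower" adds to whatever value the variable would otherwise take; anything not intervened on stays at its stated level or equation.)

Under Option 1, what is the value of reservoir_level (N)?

179

Option 1 (J − 32):
  J = 64 − 32 = 32
  N = 83 + 3·32 = 179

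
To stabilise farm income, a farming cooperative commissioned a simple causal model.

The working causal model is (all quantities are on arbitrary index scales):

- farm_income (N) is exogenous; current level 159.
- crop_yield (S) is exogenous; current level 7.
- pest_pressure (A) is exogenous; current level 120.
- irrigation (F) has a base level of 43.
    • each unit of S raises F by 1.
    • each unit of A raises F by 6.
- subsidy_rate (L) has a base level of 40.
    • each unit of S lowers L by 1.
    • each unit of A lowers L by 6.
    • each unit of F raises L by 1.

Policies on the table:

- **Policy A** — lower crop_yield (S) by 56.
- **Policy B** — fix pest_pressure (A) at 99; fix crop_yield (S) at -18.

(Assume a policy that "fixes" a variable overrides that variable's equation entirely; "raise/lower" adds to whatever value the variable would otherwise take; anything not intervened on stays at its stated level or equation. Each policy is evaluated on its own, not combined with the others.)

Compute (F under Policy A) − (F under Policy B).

95

Policy A (S − 56):
  S = 7 − 56 = -49
  A = 120
  F = 43 + (-49) + 6·120 = 714
Policy B (A := 99, S := -18):
  S = -18
  A = 99
  F = 43 + (-18) + 6·99 = 619
F: 714 − 619 = 95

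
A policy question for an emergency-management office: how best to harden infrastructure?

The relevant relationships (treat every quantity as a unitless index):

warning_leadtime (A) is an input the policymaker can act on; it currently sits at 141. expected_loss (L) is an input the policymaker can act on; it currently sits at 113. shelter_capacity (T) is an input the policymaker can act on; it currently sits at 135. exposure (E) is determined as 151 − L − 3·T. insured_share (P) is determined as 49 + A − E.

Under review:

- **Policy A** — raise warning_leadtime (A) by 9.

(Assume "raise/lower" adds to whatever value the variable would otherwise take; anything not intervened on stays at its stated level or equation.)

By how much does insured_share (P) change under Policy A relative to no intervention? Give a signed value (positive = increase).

Baseline:
  A = 141
  L = 113
  T = 135
  E = 151 − 113 − 3·135 = -367
  P = 49 + 141 − (-367) = 557
Policy A (A + 9):
  A = 141 + 9 = 150
  L = 113
  T = 135
  E = 151 − 113 − 3·135 = -367
  P = 49 + 150 − (-367) = 566
Change in P: 566 − 557 = 9

9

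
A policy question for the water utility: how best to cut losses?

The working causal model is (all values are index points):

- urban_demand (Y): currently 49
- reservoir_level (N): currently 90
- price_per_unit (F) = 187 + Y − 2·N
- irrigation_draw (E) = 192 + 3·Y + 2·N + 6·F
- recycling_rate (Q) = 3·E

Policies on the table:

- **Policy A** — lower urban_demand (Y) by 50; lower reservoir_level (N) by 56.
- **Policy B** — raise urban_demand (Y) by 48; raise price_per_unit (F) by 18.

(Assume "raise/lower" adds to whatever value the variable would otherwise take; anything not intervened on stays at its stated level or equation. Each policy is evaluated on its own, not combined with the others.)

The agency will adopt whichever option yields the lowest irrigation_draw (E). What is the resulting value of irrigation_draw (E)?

965

Policy A (Y − 50, N − 56):
  Y = 49 − 50 = -1
  N = 90 − 56 = 34
  F = 187 + (-1) − 2·34 = 118
  E = 192 + 3·(-1) + 2·34 + 6·118 = 965
Policy B (Y + 48, F + 18):
  Y = 49 + 48 = 97
  N = 90
  F = 187 + 97 − 2·90 (+18 from intervention) = 122
  E = 192 + 3·97 + 2·90 + 6·122 = 1395
Comparing — Policy A: E=965, Policy B: E=1395. Lowest is 965 (Policy A).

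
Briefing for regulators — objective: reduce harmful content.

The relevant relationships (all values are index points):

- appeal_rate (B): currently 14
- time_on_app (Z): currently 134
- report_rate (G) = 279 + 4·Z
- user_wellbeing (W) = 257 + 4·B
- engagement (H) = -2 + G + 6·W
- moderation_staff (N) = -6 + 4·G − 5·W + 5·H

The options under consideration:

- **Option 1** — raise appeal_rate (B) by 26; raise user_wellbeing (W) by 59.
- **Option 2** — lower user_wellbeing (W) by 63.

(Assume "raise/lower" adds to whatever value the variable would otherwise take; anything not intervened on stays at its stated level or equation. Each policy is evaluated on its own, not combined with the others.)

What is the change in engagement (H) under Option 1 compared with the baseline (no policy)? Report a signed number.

Baseline:
  B = 14
  Z = 134
  G = 279 + 4·134 = 815
  W = 257 + 4·14 = 313
  H = -2 + 815 + 6·313 = 2691
Option 1 (B + 26, W + 59):
  B = 14 + 26 = 40
  Z = 134
  G = 279 + 4·134 = 815
  W = 257 + 4·40 (+59 from intervention) = 476
  H = -2 + 815 + 6·476 = 3669
Change in H: 3669 − 2691 = 978

978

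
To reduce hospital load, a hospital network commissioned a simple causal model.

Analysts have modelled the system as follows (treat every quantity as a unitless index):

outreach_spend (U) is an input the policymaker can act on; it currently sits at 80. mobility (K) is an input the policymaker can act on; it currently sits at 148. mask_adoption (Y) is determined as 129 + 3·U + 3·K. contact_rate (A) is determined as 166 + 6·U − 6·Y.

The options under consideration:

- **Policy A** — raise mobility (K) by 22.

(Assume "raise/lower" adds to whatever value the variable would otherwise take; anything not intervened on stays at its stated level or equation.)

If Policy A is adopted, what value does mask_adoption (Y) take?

Policy A (K + 22):
  U = 80
  K = 148 + 22 = 170
  Y = 129 + 3·80 + 3·170 = 879

879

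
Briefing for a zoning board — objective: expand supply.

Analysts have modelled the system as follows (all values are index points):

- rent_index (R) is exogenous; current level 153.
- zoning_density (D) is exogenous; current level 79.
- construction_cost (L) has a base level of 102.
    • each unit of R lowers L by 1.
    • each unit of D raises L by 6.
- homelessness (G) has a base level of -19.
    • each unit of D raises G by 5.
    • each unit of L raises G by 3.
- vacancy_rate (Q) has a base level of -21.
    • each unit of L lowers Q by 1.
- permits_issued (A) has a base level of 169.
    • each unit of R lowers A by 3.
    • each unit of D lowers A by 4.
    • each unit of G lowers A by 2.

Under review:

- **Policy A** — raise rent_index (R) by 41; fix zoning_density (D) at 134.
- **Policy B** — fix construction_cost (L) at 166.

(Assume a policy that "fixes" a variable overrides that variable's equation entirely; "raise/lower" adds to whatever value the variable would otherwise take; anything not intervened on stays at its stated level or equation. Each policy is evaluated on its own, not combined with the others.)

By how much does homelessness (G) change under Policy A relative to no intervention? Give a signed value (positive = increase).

1142

Baseline:
  R = 153
  D = 79
  L = 102 − 153 + 6·79 = 423
  G = -19 + 5·79 + 3·423 = 1645
Policy A (R + 41, D := 134):
  R = 153 + 41 = 194
  D = 134
  L = 102 − 194 + 6·134 = 712
  G = -19 + 5·134 + 3·712 = 2787
Change in G: 2787 − 1645 = 1142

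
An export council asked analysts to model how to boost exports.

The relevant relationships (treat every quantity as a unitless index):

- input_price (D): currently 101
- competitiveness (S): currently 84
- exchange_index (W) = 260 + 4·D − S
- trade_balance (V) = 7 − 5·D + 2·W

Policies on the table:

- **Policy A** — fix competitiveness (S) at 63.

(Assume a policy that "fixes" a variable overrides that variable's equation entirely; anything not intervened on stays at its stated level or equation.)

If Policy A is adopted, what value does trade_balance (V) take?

Policy A (S := 63):
  D = 101
  S = 63
  W = 260 + 4·101 − 63 = 601
  V = 7 − 5·101 + 2·601 = 704

704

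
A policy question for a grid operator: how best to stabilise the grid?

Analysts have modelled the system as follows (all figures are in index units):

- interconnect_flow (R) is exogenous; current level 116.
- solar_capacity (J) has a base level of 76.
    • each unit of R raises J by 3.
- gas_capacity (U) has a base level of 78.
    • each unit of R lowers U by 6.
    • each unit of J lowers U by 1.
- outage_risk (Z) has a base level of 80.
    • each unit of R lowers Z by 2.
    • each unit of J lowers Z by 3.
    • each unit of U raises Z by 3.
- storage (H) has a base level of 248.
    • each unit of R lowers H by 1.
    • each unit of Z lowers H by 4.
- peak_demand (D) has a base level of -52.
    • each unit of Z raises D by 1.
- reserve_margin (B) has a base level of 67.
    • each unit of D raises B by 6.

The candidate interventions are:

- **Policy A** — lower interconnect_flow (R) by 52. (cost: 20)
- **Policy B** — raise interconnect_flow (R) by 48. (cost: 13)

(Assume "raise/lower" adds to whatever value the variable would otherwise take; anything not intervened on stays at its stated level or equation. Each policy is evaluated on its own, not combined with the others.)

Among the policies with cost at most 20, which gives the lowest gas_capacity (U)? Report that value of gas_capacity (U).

-1474

Policy A (R − 52):
  R = 116 − 52 = 64
  J = 76 + 3·64 = 268
  U = 78 − 6·64 − 268 = -574
Policy B (R + 48):
  R = 116 + 48 = 164
  J = 76 + 3·164 = 568
  U = 78 − 6·164 − 568 = -1474
Comparing — Policy A: U=-574, Policy B: U=-1474. Lowest is -1474 (Policy B).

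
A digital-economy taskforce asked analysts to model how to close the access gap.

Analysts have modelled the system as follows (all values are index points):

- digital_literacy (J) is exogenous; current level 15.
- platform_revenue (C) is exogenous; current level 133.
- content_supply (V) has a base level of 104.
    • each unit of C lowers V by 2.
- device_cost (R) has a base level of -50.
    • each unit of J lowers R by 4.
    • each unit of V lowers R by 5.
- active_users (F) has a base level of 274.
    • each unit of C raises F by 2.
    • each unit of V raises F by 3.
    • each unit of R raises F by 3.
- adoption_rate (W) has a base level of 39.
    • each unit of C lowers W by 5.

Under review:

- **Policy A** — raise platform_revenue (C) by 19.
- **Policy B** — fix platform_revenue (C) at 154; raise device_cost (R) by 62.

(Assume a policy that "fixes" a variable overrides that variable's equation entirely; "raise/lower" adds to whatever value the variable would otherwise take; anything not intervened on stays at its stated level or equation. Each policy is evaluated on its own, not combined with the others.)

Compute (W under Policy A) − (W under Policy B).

Policy A (C + 19):
  C = 133 + 19 = 152
  W = 39 − 5·152 = -721
Policy B (C := 154, R + 62):
  C = 154
  W = 39 − 5·154 = -731
W: -721 − (-731) = 10

10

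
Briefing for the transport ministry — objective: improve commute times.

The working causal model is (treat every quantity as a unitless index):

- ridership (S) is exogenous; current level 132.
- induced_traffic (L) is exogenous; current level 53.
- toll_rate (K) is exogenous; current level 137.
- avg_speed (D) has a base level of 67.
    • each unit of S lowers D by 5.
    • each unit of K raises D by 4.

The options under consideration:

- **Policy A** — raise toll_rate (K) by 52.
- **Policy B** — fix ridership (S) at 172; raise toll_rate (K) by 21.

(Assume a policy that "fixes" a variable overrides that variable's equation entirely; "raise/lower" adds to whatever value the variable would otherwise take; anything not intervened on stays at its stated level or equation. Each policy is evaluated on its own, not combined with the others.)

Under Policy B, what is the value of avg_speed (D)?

-161

Policy B (S := 172, K + 21):
  S = 172
  K = 137 + 21 = 158
  D = 67 − 5·172 + 4·158 = -161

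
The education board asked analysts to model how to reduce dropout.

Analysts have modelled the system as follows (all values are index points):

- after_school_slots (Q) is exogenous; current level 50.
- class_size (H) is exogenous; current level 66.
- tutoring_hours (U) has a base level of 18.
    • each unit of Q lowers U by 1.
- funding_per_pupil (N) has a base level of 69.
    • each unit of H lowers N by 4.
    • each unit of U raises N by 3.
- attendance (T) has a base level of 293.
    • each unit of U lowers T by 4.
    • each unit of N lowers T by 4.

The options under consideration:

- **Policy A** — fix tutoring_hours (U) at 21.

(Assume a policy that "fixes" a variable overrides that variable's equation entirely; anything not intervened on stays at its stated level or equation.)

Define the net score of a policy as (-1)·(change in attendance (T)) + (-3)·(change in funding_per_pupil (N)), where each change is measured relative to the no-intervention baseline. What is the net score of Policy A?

Baseline:
  Q = 50
  H = 66
  U = 18 − 50 = -32
  N = 69 − 4·66 + 3·(-32) = -291
  T = 293 − 4·(-32) − 4·(-291) = 1585
Policy A (U := 21):
  Q = 50
  H = 66
  U = 21
  N = 69 − 4·66 + 3·21 = -132
  T = 293 − 4·21 − 4·(-132) = 737
ΔT = 737 − 1585 = -848; ΔN = -132 − (-291) = 159
Score = (-1)·(-848) + (-3)·159 = 371

371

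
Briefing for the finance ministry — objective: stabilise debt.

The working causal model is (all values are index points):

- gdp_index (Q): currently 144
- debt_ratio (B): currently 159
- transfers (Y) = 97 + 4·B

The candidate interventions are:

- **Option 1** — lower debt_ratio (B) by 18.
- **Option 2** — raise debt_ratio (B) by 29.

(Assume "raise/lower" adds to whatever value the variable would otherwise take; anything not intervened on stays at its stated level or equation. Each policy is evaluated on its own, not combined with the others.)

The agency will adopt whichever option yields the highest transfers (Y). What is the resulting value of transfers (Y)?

Option 1 (B − 18):
  B = 159 − 18 = 141
  Y = 97 + 4·141 = 661
Option 2 (B + 29):
  B = 159 + 29 = 188
  Y = 97 + 4·188 = 849
Comparing — Option 1: Y=661, Option 2: Y=849. Highest is 849 (Option 2).

849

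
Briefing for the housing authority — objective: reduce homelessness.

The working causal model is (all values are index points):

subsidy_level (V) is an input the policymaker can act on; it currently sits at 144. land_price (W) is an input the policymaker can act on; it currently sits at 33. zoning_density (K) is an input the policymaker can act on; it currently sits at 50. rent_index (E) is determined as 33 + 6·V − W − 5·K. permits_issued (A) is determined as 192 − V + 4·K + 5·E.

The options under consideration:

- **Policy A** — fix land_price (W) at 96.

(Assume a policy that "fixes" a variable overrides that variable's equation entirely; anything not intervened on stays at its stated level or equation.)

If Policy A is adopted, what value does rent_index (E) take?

Policy A (W := 96):
  V = 144
  W = 96
  K = 50
  E = 33 + 6·144 − 96 − 5·50 = 551

551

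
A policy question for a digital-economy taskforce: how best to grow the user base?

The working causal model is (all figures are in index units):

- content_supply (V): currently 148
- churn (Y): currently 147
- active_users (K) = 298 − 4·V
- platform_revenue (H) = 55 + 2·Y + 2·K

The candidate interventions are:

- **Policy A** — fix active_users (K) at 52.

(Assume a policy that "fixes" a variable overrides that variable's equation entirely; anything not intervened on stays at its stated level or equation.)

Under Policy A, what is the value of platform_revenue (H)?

453

Policy A (K := 52):
  V = 148
  Y = 147
  K = 52
  H = 55 + 2·147 + 2·52 = 453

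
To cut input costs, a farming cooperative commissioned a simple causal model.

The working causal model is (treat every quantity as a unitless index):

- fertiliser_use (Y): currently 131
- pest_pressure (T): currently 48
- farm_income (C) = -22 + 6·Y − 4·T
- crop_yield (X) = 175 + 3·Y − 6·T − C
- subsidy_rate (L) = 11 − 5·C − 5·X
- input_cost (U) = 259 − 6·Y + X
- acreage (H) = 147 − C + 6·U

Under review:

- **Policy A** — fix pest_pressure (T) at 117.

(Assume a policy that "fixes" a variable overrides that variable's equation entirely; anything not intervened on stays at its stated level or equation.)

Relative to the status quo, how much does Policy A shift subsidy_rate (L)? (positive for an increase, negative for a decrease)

Baseline:
  Y = 131
  T = 48
  C = -22 + 6·131 − 4·48 = 572
  X = 175 + 3·131 − 6·48 − 572 = -292
  L = 11 − 5·572 − 5·(-292) = -1389
Policy A (T := 117):
  Y = 131
  T = 117
  C = -22 + 6·131 − 4·117 = 296
  X = 175 + 3·131 − 6·117 − 296 = -430
  L = 11 − 5·296 − 5·(-430) = 681
Change in L: 681 − (-1389) = 2070

2070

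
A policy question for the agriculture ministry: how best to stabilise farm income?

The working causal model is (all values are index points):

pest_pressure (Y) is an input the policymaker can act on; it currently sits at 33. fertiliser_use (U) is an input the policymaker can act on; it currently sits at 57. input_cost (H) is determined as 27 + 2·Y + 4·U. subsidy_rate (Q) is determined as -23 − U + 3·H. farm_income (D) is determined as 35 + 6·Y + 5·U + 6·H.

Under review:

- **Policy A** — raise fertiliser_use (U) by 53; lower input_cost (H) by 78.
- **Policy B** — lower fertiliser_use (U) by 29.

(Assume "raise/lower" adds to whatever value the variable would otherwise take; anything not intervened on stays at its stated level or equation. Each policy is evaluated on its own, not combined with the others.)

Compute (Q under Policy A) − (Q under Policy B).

Policy A (U + 53, H − 78):
  Y = 33
  U = 57 + 53 = 110
  H = 27 + 2·33 + 4·110 (−78 from intervention) = 455
  Q = -23 − 110 + 3·455 = 1232
Policy B (U − 29):
  Y = 33
  U = 57 − 29 = 28
  H = 27 + 2·33 + 4·28 = 205
  Q = -23 − 28 + 3·205 = 564
Q: 1232 − 564 = 668

668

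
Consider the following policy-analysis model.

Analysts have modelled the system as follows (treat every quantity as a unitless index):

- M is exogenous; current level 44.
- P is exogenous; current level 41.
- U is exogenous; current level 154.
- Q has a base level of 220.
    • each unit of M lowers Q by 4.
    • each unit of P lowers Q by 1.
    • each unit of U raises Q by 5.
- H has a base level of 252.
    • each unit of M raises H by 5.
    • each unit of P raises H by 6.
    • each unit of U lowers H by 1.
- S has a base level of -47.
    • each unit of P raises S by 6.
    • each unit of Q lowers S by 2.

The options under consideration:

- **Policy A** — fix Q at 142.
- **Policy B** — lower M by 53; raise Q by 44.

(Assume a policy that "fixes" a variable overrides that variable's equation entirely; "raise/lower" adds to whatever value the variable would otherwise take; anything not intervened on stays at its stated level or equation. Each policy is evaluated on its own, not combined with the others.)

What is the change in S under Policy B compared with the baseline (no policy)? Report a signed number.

-512

Baseline:
  M = 44
  P = 41
  U = 154
  Q = 220 − 4·44 − 41 + 5·154 = 773
  S = -47 + 6·41 − 2·773 = -1347
Policy B (M − 53, Q + 44):
  M = 44 − 53 = -9
  P = 41
  U = 154
  Q = 220 − 4·(-9) − 41 + 5·154 (+44 from intervention) = 1029
  S = -47 + 6·41 − 2·1029 = -1859
Change in S: -1859 − (-1347) = -512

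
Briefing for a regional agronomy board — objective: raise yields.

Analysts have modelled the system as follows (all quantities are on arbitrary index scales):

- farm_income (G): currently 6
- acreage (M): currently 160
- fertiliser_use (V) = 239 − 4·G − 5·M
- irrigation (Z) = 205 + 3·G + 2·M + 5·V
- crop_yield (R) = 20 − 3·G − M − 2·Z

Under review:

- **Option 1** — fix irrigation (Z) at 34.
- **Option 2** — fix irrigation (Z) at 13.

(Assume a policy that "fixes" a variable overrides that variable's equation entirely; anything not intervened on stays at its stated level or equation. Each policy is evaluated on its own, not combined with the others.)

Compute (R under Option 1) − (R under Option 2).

-42

Option 1 (Z := 34):
  G = 6
  M = 160
  V = 239 − 4·6 − 5·160 = -585
  Z = 34
  R = 20 − 3·6 − 160 − 2·34 = -226
Option 2 (Z := 13):
  G = 6
  M = 160
  V = 239 − 4·6 − 5·160 = -585
  Z = 13
  R = 20 − 3·6 − 160 − 2·13 = -184
R: -226 − (-184) = -42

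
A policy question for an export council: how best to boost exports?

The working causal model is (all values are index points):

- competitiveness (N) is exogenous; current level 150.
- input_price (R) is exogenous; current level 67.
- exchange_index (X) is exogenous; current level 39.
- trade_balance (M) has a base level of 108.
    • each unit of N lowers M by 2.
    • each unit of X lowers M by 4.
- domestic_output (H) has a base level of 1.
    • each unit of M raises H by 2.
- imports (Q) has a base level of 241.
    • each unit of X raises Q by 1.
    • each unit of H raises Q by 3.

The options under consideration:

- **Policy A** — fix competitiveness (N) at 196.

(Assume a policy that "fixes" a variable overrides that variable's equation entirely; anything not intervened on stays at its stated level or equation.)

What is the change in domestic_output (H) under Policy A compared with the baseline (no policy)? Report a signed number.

-184

Baseline:
  N = 150
  X = 39
  M = 108 − 2·150 − 4·39 = -348
  H = 1 + 2·(-348) = -695
Policy A (N := 196):
  N = 196
  X = 39
  M = 108 − 2·196 − 4·39 = -440
  H = 1 + 2·(-440) = -879
Change in H: -879 − (-695) = -184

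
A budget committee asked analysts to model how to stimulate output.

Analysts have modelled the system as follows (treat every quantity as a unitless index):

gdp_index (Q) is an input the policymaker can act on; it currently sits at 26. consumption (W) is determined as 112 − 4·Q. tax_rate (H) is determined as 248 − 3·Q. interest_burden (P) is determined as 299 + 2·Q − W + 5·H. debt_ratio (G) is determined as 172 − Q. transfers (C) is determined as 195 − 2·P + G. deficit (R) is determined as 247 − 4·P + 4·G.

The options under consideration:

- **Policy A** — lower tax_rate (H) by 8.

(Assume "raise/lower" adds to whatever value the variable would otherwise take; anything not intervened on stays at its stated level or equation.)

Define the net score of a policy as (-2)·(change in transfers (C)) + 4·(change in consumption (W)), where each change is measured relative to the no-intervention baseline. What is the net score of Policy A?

-160

Baseline:
  Q = 26
  W = 112 − 4·26 = 8
  H = 248 − 3·26 = 170
  P = 299 + 2·26 − 8 + 5·170 = 1193
  G = 172 − 26 = 146
  C = 195 − 2·1193 + 146 = -2045
Policy A (H − 8):
  Q = 26
  W = 112 − 4·26 = 8
  H = 248 − 3·26 (−8 from intervention) = 162
  P = 299 + 2·26 − 8 + 5·162 = 1153
  G = 172 − 26 = 146
  C = 195 − 2·1153 + 146 = -1965
ΔC = -1965 − (-2045) = 80; ΔW = 8 − 8 = 0
Score = (-2)·80 + 4·0 = -160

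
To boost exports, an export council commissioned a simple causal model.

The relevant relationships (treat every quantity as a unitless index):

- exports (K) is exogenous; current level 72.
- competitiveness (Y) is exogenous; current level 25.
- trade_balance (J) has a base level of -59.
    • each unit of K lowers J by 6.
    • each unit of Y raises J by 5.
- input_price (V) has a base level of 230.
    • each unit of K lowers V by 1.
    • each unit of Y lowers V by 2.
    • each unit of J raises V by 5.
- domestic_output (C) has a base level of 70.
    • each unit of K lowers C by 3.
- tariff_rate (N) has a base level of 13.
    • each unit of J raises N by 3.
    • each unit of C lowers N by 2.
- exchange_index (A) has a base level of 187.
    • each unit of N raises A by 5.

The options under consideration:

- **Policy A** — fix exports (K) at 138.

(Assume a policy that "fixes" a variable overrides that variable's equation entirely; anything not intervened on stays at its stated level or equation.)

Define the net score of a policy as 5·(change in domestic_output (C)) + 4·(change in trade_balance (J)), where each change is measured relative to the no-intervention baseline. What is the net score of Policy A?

-2574

Baseline:
  K = 72
  Y = 25
  J = -59 − 6·72 + 5·25 = -366
  C = 70 − 3·72 = -146
Policy A (K := 138):
  K = 138
  Y = 25
  J = -59 − 6·138 + 5·25 = -762
  C = 70 − 3·138 = -344
ΔC = -344 − (-146) = -198; ΔJ = -762 − (-366) = -396
Score = 5·(-198) + 4·(-396) = -2574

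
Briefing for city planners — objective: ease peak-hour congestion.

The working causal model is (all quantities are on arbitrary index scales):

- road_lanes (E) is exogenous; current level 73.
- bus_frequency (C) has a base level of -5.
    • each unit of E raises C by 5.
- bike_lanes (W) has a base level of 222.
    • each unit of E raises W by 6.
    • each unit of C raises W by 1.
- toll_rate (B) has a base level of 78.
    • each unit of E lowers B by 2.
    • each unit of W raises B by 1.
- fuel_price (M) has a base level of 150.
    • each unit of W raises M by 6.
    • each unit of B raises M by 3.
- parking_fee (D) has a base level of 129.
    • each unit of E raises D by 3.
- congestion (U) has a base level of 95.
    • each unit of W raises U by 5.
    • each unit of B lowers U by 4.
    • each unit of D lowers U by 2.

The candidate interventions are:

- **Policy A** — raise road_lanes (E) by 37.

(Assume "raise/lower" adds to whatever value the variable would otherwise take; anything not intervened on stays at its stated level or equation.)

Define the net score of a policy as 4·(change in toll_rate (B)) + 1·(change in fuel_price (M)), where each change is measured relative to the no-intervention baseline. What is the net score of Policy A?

4773

Baseline:
  E = 73
  C = -5 + 5·73 = 360
  W = 222 + 6·73 + 360 = 1020
  B = 78 − 2·73 + 1020 = 952
  M = 150 + 6·1020 + 3·952 = 9126
Policy A (E + 37):
  E = 73 + 37 = 110
  C = -5 + 5·110 = 545
  W = 222 + 6·110 + 545 = 1427
  B = 78 − 2·110 + 1427 = 1285
  M = 150 + 6·1427 + 3·1285 = 12567
ΔB = 1285 − 952 = 333; ΔM = 12567 − 9126 = 3441
Score = 4·333 + 1·3441 = 4773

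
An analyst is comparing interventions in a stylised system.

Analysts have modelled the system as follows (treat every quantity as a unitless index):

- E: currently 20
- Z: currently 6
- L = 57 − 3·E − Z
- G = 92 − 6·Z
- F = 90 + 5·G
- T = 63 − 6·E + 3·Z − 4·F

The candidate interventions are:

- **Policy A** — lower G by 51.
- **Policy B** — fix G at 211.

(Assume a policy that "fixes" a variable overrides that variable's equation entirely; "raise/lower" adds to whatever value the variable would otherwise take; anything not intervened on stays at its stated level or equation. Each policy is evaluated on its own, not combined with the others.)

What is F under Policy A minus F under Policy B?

-1030

Policy A (G − 51):
  Z = 6
  G = 92 − 6·6 (−51 from intervention) = 5
  F = 90 + 5·5 = 115
Policy B (G := 211):
  Z = 6
  G = 211
  F = 90 + 5·211 = 1145
F: 115 − 1145 = -1030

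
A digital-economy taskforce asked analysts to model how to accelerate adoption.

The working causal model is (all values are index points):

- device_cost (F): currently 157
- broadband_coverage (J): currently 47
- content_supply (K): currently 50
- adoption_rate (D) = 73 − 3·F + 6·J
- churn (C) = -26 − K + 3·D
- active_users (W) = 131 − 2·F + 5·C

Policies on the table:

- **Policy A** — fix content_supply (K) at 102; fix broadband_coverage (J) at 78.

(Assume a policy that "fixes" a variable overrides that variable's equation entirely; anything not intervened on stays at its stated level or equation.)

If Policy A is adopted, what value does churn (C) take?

Policy A (K := 102, J := 78):
  F = 157
  J = 78
  K = 102
  D = 73 − 3·157 + 6·78 = 70
  C = -26 − 102 + 3·70 = 82

82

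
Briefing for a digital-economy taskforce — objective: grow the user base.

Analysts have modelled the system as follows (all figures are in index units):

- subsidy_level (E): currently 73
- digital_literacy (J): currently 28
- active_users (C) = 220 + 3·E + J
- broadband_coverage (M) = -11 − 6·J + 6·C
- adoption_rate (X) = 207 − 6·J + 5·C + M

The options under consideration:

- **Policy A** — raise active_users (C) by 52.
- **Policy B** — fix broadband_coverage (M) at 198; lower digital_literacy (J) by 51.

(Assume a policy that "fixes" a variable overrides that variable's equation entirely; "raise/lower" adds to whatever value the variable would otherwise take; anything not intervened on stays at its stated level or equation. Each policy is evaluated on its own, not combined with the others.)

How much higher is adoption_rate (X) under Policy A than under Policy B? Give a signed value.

Policy A (C + 52):
  E = 73
  J = 28
  C = 220 + 3·73 + 28 (+52 from intervention) = 519
  M = -11 − 6·28 + 6·519 = 2935
  X = 207 − 6·28 + 5·519 + 2935 = 5569
Policy B (M := 198, J − 51):
  E = 73
  J = 28 − 51 = -23
  C = 220 + 3·73 + (-23) = 416
  M = 198
  X = 207 − 6·(-23) + 5·416 + 198 = 2623
X: 5569 − 2623 = 2946

2946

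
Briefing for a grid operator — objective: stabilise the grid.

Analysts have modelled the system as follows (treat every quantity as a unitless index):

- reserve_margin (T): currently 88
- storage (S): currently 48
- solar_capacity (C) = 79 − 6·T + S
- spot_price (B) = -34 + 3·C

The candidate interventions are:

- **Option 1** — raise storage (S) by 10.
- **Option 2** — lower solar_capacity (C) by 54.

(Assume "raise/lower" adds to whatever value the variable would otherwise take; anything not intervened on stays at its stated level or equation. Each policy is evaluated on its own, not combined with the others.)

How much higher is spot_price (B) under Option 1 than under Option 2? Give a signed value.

Option 1 (S + 10):
  T = 88
  S = 48 + 10 = 58
  C = 79 − 6·88 + 58 = -391
  B = -34 + 3·(-391) = -1207
Option 2 (C − 54):
  T = 88
  S = 48
  C = 79 − 6·88 + 48 (−54 from intervention) = -455
  B = -34 + 3·(-455) = -1399
B: -1207 − (-1399) = 192

192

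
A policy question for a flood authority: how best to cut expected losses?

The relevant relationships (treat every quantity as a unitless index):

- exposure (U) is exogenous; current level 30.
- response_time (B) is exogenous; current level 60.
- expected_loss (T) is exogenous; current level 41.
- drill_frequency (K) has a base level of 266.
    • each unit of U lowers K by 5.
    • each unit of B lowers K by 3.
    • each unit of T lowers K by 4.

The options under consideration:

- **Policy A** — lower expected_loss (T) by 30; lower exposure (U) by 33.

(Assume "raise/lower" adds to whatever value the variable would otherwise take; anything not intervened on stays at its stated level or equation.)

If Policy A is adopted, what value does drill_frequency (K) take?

57

Policy A (T − 30, U − 33):
  U = 30 − 33 = -3
  B = 60
  T = 41 − 30 = 11
  K = 266 − 5·(-3) − 3·60 − 4·11 = 57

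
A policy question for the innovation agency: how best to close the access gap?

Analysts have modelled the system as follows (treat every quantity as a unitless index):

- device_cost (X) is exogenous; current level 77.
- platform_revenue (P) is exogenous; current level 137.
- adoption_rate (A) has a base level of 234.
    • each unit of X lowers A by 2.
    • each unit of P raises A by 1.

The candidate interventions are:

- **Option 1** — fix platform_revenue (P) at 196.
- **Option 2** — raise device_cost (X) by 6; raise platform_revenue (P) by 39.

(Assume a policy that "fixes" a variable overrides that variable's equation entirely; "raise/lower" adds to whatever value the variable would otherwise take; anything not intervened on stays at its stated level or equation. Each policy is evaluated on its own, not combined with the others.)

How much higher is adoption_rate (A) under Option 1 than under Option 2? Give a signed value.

32

Option 1 (P := 196):
  X = 77
  P = 196
  A = 234 − 2·77 + 196 = 276
Option 2 (X + 6, P + 39):
  X = 77 + 6 = 83
  P = 137 + 39 = 176
  A = 234 − 2·83 + 176 = 244
A: 276 − 244 = 32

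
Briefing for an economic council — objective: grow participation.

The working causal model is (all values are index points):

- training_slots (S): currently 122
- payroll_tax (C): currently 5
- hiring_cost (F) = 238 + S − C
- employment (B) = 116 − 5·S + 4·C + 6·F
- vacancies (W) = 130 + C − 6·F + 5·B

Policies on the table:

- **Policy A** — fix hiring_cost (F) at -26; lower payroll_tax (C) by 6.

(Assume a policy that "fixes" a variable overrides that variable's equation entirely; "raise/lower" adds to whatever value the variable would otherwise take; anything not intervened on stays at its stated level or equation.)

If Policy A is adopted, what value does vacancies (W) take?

-2985

Policy A (F := -26, C − 6):
  S = 122
  C = 5 − 6 = -1
  F = -26
  B = 116 − 5·122 + 4·(-1) + 6·(-26) = -654
  W = 130 + (-1) − 6·(-26) + 5·(-654) = -2985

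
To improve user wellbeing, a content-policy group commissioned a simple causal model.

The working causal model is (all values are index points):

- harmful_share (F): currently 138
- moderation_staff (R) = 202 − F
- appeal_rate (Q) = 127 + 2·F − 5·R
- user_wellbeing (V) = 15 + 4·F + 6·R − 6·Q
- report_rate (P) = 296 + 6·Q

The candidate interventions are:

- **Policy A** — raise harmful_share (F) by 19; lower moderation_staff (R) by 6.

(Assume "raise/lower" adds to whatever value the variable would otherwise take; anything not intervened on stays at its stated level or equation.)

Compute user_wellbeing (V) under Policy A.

-599

Policy A (F + 19, R − 6):
  F = 138 + 19 = 157
  R = 202 − 157 (−6 from intervention) = 39
  Q = 127 + 2·157 − 5·39 = 246
  V = 15 + 4·157 + 6·39 − 6·246 = -599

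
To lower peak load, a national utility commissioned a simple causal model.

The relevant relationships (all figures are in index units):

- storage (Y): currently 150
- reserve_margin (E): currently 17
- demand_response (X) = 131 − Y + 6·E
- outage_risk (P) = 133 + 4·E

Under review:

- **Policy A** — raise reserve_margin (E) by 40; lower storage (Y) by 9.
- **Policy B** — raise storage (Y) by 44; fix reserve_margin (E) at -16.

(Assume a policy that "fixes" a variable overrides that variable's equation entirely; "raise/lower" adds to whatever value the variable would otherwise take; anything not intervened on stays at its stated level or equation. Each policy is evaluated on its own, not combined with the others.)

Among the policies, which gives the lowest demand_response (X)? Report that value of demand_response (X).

-159

Policy A (E + 40, Y − 9):
  Y = 150 − 9 = 141
  E = 17 + 40 = 57
  X = 131 − 141 + 6·57 = 332
Policy B (Y + 44, E := -16):
  Y = 150 + 44 = 194
  E = -16
  X = 131 − 194 + 6·(-16) = -159
Comparing — Policy A: X=332, Policy B: X=-159. Lowest is -159 (Policy B).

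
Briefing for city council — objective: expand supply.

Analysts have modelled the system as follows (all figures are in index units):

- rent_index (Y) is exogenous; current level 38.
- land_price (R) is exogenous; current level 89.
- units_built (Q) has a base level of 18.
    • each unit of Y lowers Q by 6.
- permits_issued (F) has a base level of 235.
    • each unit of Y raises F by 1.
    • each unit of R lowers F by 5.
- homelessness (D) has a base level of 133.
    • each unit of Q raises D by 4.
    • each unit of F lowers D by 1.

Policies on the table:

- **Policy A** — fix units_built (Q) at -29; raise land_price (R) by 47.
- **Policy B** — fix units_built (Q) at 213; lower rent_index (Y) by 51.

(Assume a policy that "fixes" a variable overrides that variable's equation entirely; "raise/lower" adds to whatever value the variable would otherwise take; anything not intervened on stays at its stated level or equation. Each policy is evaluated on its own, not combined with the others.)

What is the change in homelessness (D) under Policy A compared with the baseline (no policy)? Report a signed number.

Baseline:
  Y = 38
  R = 89
  Q = 18 − 6·38 = -210
  F = 235 + 38 − 5·89 = -172
  D = 133 + 4·(-210) − (-172) = -535
Policy A (Q := -29, R + 47):
  Y = 38
  R = 89 + 47 = 136
  Q = -29
  F = 235 + 38 − 5·136 = -407
  D = 133 + 4·(-29) − (-407) = 424
Change in D: 424 − (-535) = 959

959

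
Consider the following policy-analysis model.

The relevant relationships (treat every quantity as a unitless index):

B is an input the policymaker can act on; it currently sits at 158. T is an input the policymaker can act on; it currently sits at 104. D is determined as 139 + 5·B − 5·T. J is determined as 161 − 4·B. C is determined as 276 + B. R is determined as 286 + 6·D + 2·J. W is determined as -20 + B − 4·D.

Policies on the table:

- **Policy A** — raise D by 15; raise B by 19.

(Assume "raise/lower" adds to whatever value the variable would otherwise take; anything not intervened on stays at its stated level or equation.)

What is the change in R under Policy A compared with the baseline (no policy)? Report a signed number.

508

Baseline:
  B = 158
  T = 104
  D = 139 + 5·158 − 5·104 = 409
  J = 161 − 4·158 = -471
  R = 286 + 6·409 + 2·(-471) = 1798
Policy A (D + 15, B + 19):
  B = 158 + 19 = 177
  T = 104
  D = 139 + 5·177 − 5·104 (+15 from intervention) = 519
  J = 161 − 4·177 = -547
  R = 286 + 6·519 + 2·(-547) = 2306
Change in R: 2306 − 1798 = 508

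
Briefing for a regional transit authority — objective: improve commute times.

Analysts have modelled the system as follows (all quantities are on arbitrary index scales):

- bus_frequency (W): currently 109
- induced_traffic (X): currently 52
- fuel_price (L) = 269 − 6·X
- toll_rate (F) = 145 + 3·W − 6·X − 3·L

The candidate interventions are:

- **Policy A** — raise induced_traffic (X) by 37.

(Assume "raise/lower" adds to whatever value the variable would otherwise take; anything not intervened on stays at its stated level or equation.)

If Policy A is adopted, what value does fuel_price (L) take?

-265

Policy A (X + 37):
  X = 52 + 37 = 89
  L = 269 − 6·89 = -265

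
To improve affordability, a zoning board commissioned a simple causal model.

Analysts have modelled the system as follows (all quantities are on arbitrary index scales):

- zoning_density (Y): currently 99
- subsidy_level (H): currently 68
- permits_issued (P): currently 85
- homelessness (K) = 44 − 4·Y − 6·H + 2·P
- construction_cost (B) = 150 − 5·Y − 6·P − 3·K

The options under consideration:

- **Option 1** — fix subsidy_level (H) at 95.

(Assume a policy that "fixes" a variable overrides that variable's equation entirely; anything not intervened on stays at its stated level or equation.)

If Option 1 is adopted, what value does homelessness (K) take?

-752

Option 1 (H := 95):
  Y = 99
  H = 95
  P = 85
  K = 44 − 4·99 − 6·95 + 2·85 = -752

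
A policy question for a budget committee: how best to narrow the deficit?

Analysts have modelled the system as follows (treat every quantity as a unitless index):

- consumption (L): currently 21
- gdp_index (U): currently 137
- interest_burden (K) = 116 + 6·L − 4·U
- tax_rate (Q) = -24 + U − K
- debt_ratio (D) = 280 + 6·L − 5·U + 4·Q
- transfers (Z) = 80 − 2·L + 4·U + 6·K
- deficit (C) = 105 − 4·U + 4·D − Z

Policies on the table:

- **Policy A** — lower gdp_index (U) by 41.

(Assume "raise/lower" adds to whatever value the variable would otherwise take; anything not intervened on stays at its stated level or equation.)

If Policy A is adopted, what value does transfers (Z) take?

-430

Policy A (U − 41):
  L = 21
  U = 137 − 41 = 96
  K = 116 + 6·21 − 4·96 = -142
  Z = 80 − 2·21 + 4·96 + 6·(-142) = -430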